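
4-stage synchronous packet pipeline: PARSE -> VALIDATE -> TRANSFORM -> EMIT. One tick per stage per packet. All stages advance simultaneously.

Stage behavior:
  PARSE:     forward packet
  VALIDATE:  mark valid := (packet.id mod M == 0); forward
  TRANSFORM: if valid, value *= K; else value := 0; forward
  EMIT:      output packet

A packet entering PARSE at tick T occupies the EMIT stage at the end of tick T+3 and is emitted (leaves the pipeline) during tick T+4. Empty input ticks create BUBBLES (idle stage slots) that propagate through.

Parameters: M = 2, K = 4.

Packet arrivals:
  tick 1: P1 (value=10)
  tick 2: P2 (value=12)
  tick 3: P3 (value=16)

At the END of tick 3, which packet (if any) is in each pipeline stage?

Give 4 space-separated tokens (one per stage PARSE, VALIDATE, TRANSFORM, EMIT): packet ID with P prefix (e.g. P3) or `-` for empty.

Tick 1: [PARSE:P1(v=10,ok=F), VALIDATE:-, TRANSFORM:-, EMIT:-] out:-; in:P1
Tick 2: [PARSE:P2(v=12,ok=F), VALIDATE:P1(v=10,ok=F), TRANSFORM:-, EMIT:-] out:-; in:P2
Tick 3: [PARSE:P3(v=16,ok=F), VALIDATE:P2(v=12,ok=T), TRANSFORM:P1(v=0,ok=F), EMIT:-] out:-; in:P3
At end of tick 3: ['P3', 'P2', 'P1', '-']

Answer: P3 P2 P1 -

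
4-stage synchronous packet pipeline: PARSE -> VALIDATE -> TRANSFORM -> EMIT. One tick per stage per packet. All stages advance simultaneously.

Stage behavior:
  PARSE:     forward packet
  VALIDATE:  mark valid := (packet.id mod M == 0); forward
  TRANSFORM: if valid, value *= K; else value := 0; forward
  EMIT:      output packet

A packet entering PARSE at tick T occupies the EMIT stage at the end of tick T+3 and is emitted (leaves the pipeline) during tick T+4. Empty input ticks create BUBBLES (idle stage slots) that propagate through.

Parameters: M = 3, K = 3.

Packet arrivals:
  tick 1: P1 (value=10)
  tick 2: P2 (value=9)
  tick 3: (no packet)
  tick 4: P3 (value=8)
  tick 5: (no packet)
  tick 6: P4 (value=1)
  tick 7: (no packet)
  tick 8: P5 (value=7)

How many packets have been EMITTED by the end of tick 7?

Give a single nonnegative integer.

Answer: 2

Derivation:
Tick 1: [PARSE:P1(v=10,ok=F), VALIDATE:-, TRANSFORM:-, EMIT:-] out:-; in:P1
Tick 2: [PARSE:P2(v=9,ok=F), VALIDATE:P1(v=10,ok=F), TRANSFORM:-, EMIT:-] out:-; in:P2
Tick 3: [PARSE:-, VALIDATE:P2(v=9,ok=F), TRANSFORM:P1(v=0,ok=F), EMIT:-] out:-; in:-
Tick 4: [PARSE:P3(v=8,ok=F), VALIDATE:-, TRANSFORM:P2(v=0,ok=F), EMIT:P1(v=0,ok=F)] out:-; in:P3
Tick 5: [PARSE:-, VALIDATE:P3(v=8,ok=T), TRANSFORM:-, EMIT:P2(v=0,ok=F)] out:P1(v=0); in:-
Tick 6: [PARSE:P4(v=1,ok=F), VALIDATE:-, TRANSFORM:P3(v=24,ok=T), EMIT:-] out:P2(v=0); in:P4
Tick 7: [PARSE:-, VALIDATE:P4(v=1,ok=F), TRANSFORM:-, EMIT:P3(v=24,ok=T)] out:-; in:-
Emitted by tick 7: ['P1', 'P2']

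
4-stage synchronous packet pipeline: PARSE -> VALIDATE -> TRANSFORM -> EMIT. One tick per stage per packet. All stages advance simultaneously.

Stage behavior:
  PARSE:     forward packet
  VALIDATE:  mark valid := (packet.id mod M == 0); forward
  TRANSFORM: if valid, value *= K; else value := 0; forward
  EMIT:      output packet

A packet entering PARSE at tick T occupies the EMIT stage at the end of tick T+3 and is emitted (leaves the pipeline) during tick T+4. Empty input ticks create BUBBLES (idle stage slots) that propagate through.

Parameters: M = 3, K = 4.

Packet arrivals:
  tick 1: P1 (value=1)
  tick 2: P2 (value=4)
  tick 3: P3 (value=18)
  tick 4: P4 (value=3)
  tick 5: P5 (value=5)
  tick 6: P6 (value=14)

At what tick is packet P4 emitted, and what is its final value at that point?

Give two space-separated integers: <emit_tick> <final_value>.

Answer: 8 0

Derivation:
Tick 1: [PARSE:P1(v=1,ok=F), VALIDATE:-, TRANSFORM:-, EMIT:-] out:-; in:P1
Tick 2: [PARSE:P2(v=4,ok=F), VALIDATE:P1(v=1,ok=F), TRANSFORM:-, EMIT:-] out:-; in:P2
Tick 3: [PARSE:P3(v=18,ok=F), VALIDATE:P2(v=4,ok=F), TRANSFORM:P1(v=0,ok=F), EMIT:-] out:-; in:P3
Tick 4: [PARSE:P4(v=3,ok=F), VALIDATE:P3(v=18,ok=T), TRANSFORM:P2(v=0,ok=F), EMIT:P1(v=0,ok=F)] out:-; in:P4
Tick 5: [PARSE:P5(v=5,ok=F), VALIDATE:P4(v=3,ok=F), TRANSFORM:P3(v=72,ok=T), EMIT:P2(v=0,ok=F)] out:P1(v=0); in:P5
Tick 6: [PARSE:P6(v=14,ok=F), VALIDATE:P5(v=5,ok=F), TRANSFORM:P4(v=0,ok=F), EMIT:P3(v=72,ok=T)] out:P2(v=0); in:P6
Tick 7: [PARSE:-, VALIDATE:P6(v=14,ok=T), TRANSFORM:P5(v=0,ok=F), EMIT:P4(v=0,ok=F)] out:P3(v=72); in:-
Tick 8: [PARSE:-, VALIDATE:-, TRANSFORM:P6(v=56,ok=T), EMIT:P5(v=0,ok=F)] out:P4(v=0); in:-
Tick 9: [PARSE:-, VALIDATE:-, TRANSFORM:-, EMIT:P6(v=56,ok=T)] out:P5(v=0); in:-
Tick 10: [PARSE:-, VALIDATE:-, TRANSFORM:-, EMIT:-] out:P6(v=56); in:-
P4: arrives tick 4, valid=False (id=4, id%3=1), emit tick 8, final value 0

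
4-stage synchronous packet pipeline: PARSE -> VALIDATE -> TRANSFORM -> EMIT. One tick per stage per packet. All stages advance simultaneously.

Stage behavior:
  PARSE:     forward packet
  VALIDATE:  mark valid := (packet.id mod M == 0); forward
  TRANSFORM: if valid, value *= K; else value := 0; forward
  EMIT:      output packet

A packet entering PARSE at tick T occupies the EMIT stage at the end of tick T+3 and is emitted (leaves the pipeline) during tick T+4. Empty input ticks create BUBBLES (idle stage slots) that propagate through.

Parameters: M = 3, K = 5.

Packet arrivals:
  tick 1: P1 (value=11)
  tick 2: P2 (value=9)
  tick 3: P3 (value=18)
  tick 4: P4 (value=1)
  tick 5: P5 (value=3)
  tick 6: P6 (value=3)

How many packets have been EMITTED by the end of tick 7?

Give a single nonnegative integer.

Answer: 3

Derivation:
Tick 1: [PARSE:P1(v=11,ok=F), VALIDATE:-, TRANSFORM:-, EMIT:-] out:-; in:P1
Tick 2: [PARSE:P2(v=9,ok=F), VALIDATE:P1(v=11,ok=F), TRANSFORM:-, EMIT:-] out:-; in:P2
Tick 3: [PARSE:P3(v=18,ok=F), VALIDATE:P2(v=9,ok=F), TRANSFORM:P1(v=0,ok=F), EMIT:-] out:-; in:P3
Tick 4: [PARSE:P4(v=1,ok=F), VALIDATE:P3(v=18,ok=T), TRANSFORM:P2(v=0,ok=F), EMIT:P1(v=0,ok=F)] out:-; in:P4
Tick 5: [PARSE:P5(v=3,ok=F), VALIDATE:P4(v=1,ok=F), TRANSFORM:P3(v=90,ok=T), EMIT:P2(v=0,ok=F)] out:P1(v=0); in:P5
Tick 6: [PARSE:P6(v=3,ok=F), VALIDATE:P5(v=3,ok=F), TRANSFORM:P4(v=0,ok=F), EMIT:P3(v=90,ok=T)] out:P2(v=0); in:P6
Tick 7: [PARSE:-, VALIDATE:P6(v=3,ok=T), TRANSFORM:P5(v=0,ok=F), EMIT:P4(v=0,ok=F)] out:P3(v=90); in:-
Emitted by tick 7: ['P1', 'P2', 'P3']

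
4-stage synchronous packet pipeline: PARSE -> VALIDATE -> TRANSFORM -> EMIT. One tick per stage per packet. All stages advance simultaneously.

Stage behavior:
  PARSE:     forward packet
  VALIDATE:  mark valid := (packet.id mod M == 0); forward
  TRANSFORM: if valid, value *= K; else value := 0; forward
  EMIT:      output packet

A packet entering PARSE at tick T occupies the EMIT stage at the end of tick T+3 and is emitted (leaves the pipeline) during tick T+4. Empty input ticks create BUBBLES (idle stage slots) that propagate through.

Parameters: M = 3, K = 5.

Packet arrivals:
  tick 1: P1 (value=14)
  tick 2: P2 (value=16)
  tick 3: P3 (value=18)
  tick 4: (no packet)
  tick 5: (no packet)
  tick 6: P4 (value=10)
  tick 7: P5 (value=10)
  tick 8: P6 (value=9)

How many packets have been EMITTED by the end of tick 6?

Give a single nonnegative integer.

Tick 1: [PARSE:P1(v=14,ok=F), VALIDATE:-, TRANSFORM:-, EMIT:-] out:-; in:P1
Tick 2: [PARSE:P2(v=16,ok=F), VALIDATE:P1(v=14,ok=F), TRANSFORM:-, EMIT:-] out:-; in:P2
Tick 3: [PARSE:P3(v=18,ok=F), VALIDATE:P2(v=16,ok=F), TRANSFORM:P1(v=0,ok=F), EMIT:-] out:-; in:P3
Tick 4: [PARSE:-, VALIDATE:P3(v=18,ok=T), TRANSFORM:P2(v=0,ok=F), EMIT:P1(v=0,ok=F)] out:-; in:-
Tick 5: [PARSE:-, VALIDATE:-, TRANSFORM:P3(v=90,ok=T), EMIT:P2(v=0,ok=F)] out:P1(v=0); in:-
Tick 6: [PARSE:P4(v=10,ok=F), VALIDATE:-, TRANSFORM:-, EMIT:P3(v=90,ok=T)] out:P2(v=0); in:P4
Emitted by tick 6: ['P1', 'P2']

Answer: 2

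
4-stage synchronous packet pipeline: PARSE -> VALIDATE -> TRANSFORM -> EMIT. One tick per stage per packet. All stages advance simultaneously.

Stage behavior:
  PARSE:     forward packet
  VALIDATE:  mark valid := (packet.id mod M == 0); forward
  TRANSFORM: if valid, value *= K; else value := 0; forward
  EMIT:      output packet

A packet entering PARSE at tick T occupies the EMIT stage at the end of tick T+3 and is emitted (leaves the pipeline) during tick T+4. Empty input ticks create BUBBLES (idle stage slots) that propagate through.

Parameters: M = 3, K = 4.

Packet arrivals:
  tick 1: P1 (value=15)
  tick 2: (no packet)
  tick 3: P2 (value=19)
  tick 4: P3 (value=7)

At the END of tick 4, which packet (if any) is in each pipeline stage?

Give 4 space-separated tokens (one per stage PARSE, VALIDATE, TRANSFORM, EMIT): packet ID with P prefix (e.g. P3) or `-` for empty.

Answer: P3 P2 - P1

Derivation:
Tick 1: [PARSE:P1(v=15,ok=F), VALIDATE:-, TRANSFORM:-, EMIT:-] out:-; in:P1
Tick 2: [PARSE:-, VALIDATE:P1(v=15,ok=F), TRANSFORM:-, EMIT:-] out:-; in:-
Tick 3: [PARSE:P2(v=19,ok=F), VALIDATE:-, TRANSFORM:P1(v=0,ok=F), EMIT:-] out:-; in:P2
Tick 4: [PARSE:P3(v=7,ok=F), VALIDATE:P2(v=19,ok=F), TRANSFORM:-, EMIT:P1(v=0,ok=F)] out:-; in:P3
At end of tick 4: ['P3', 'P2', '-', 'P1']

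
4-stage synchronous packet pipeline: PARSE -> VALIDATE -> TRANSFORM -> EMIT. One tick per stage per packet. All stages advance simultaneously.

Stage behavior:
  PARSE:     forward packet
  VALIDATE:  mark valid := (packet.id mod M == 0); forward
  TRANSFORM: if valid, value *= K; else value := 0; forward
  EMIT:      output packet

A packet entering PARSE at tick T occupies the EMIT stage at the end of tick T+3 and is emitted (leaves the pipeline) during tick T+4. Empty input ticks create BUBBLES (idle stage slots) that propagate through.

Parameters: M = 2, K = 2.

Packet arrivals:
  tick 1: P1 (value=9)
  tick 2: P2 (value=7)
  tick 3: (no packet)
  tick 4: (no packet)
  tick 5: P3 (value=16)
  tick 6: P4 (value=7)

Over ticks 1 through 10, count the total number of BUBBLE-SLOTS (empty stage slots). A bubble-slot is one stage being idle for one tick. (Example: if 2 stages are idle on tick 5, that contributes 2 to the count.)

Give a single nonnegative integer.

Tick 1: [PARSE:P1(v=9,ok=F), VALIDATE:-, TRANSFORM:-, EMIT:-] out:-; bubbles=3
Tick 2: [PARSE:P2(v=7,ok=F), VALIDATE:P1(v=9,ok=F), TRANSFORM:-, EMIT:-] out:-; bubbles=2
Tick 3: [PARSE:-, VALIDATE:P2(v=7,ok=T), TRANSFORM:P1(v=0,ok=F), EMIT:-] out:-; bubbles=2
Tick 4: [PARSE:-, VALIDATE:-, TRANSFORM:P2(v=14,ok=T), EMIT:P1(v=0,ok=F)] out:-; bubbles=2
Tick 5: [PARSE:P3(v=16,ok=F), VALIDATE:-, TRANSFORM:-, EMIT:P2(v=14,ok=T)] out:P1(v=0); bubbles=2
Tick 6: [PARSE:P4(v=7,ok=F), VALIDATE:P3(v=16,ok=F), TRANSFORM:-, EMIT:-] out:P2(v=14); bubbles=2
Tick 7: [PARSE:-, VALIDATE:P4(v=7,ok=T), TRANSFORM:P3(v=0,ok=F), EMIT:-] out:-; bubbles=2
Tick 8: [PARSE:-, VALIDATE:-, TRANSFORM:P4(v=14,ok=T), EMIT:P3(v=0,ok=F)] out:-; bubbles=2
Tick 9: [PARSE:-, VALIDATE:-, TRANSFORM:-, EMIT:P4(v=14,ok=T)] out:P3(v=0); bubbles=3
Tick 10: [PARSE:-, VALIDATE:-, TRANSFORM:-, EMIT:-] out:P4(v=14); bubbles=4
Total bubble-slots: 24

Answer: 24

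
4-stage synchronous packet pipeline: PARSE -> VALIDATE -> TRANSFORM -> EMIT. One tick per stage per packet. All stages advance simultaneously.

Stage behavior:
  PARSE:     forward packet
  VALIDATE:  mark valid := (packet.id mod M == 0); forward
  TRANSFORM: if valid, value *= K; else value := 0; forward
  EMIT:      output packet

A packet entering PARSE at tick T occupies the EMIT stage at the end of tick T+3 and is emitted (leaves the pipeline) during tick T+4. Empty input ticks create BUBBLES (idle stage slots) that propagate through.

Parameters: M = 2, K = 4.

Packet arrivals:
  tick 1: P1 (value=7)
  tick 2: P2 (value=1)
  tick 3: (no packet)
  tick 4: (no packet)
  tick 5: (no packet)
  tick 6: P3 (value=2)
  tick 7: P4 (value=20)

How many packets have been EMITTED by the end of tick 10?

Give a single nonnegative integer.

Answer: 3

Derivation:
Tick 1: [PARSE:P1(v=7,ok=F), VALIDATE:-, TRANSFORM:-, EMIT:-] out:-; in:P1
Tick 2: [PARSE:P2(v=1,ok=F), VALIDATE:P1(v=7,ok=F), TRANSFORM:-, EMIT:-] out:-; in:P2
Tick 3: [PARSE:-, VALIDATE:P2(v=1,ok=T), TRANSFORM:P1(v=0,ok=F), EMIT:-] out:-; in:-
Tick 4: [PARSE:-, VALIDATE:-, TRANSFORM:P2(v=4,ok=T), EMIT:P1(v=0,ok=F)] out:-; in:-
Tick 5: [PARSE:-, VALIDATE:-, TRANSFORM:-, EMIT:P2(v=4,ok=T)] out:P1(v=0); in:-
Tick 6: [PARSE:P3(v=2,ok=F), VALIDATE:-, TRANSFORM:-, EMIT:-] out:P2(v=4); in:P3
Tick 7: [PARSE:P4(v=20,ok=F), VALIDATE:P3(v=2,ok=F), TRANSFORM:-, EMIT:-] out:-; in:P4
Tick 8: [PARSE:-, VALIDATE:P4(v=20,ok=T), TRANSFORM:P3(v=0,ok=F), EMIT:-] out:-; in:-
Tick 9: [PARSE:-, VALIDATE:-, TRANSFORM:P4(v=80,ok=T), EMIT:P3(v=0,ok=F)] out:-; in:-
Tick 10: [PARSE:-, VALIDATE:-, TRANSFORM:-, EMIT:P4(v=80,ok=T)] out:P3(v=0); in:-
Emitted by tick 10: ['P1', 'P2', 'P3']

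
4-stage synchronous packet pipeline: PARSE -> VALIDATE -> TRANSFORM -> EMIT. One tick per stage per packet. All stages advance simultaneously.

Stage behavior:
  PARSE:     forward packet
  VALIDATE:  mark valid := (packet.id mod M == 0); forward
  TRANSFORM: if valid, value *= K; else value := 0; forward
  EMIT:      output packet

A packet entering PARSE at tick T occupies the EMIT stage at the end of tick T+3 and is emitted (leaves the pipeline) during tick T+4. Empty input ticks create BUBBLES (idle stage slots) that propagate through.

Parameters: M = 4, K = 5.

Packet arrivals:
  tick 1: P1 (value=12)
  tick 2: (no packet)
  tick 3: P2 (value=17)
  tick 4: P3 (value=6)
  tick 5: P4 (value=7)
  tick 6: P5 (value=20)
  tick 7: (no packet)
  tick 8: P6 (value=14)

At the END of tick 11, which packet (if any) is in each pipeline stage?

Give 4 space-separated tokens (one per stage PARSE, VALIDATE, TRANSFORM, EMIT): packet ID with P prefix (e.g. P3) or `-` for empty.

Tick 1: [PARSE:P1(v=12,ok=F), VALIDATE:-, TRANSFORM:-, EMIT:-] out:-; in:P1
Tick 2: [PARSE:-, VALIDATE:P1(v=12,ok=F), TRANSFORM:-, EMIT:-] out:-; in:-
Tick 3: [PARSE:P2(v=17,ok=F), VALIDATE:-, TRANSFORM:P1(v=0,ok=F), EMIT:-] out:-; in:P2
Tick 4: [PARSE:P3(v=6,ok=F), VALIDATE:P2(v=17,ok=F), TRANSFORM:-, EMIT:P1(v=0,ok=F)] out:-; in:P3
Tick 5: [PARSE:P4(v=7,ok=F), VALIDATE:P3(v=6,ok=F), TRANSFORM:P2(v=0,ok=F), EMIT:-] out:P1(v=0); in:P4
Tick 6: [PARSE:P5(v=20,ok=F), VALIDATE:P4(v=7,ok=T), TRANSFORM:P3(v=0,ok=F), EMIT:P2(v=0,ok=F)] out:-; in:P5
Tick 7: [PARSE:-, VALIDATE:P5(v=20,ok=F), TRANSFORM:P4(v=35,ok=T), EMIT:P3(v=0,ok=F)] out:P2(v=0); in:-
Tick 8: [PARSE:P6(v=14,ok=F), VALIDATE:-, TRANSFORM:P5(v=0,ok=F), EMIT:P4(v=35,ok=T)] out:P3(v=0); in:P6
Tick 9: [PARSE:-, VALIDATE:P6(v=14,ok=F), TRANSFORM:-, EMIT:P5(v=0,ok=F)] out:P4(v=35); in:-
Tick 10: [PARSE:-, VALIDATE:-, TRANSFORM:P6(v=0,ok=F), EMIT:-] out:P5(v=0); in:-
Tick 11: [PARSE:-, VALIDATE:-, TRANSFORM:-, EMIT:P6(v=0,ok=F)] out:-; in:-
At end of tick 11: ['-', '-', '-', 'P6']

Answer: - - - P6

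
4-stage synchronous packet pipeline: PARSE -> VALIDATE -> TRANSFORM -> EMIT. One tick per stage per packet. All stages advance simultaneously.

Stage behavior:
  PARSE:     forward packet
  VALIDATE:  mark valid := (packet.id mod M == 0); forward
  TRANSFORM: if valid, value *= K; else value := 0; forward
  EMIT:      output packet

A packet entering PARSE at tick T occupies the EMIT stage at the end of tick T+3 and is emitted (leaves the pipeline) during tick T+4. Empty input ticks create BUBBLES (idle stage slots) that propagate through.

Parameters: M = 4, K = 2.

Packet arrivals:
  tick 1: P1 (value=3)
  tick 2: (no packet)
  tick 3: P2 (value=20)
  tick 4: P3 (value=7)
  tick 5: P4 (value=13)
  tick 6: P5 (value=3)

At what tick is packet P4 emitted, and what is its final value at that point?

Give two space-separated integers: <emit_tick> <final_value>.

Tick 1: [PARSE:P1(v=3,ok=F), VALIDATE:-, TRANSFORM:-, EMIT:-] out:-; in:P1
Tick 2: [PARSE:-, VALIDATE:P1(v=3,ok=F), TRANSFORM:-, EMIT:-] out:-; in:-
Tick 3: [PARSE:P2(v=20,ok=F), VALIDATE:-, TRANSFORM:P1(v=0,ok=F), EMIT:-] out:-; in:P2
Tick 4: [PARSE:P3(v=7,ok=F), VALIDATE:P2(v=20,ok=F), TRANSFORM:-, EMIT:P1(v=0,ok=F)] out:-; in:P3
Tick 5: [PARSE:P4(v=13,ok=F), VALIDATE:P3(v=7,ok=F), TRANSFORM:P2(v=0,ok=F), EMIT:-] out:P1(v=0); in:P4
Tick 6: [PARSE:P5(v=3,ok=F), VALIDATE:P4(v=13,ok=T), TRANSFORM:P3(v=0,ok=F), EMIT:P2(v=0,ok=F)] out:-; in:P5
Tick 7: [PARSE:-, VALIDATE:P5(v=3,ok=F), TRANSFORM:P4(v=26,ok=T), EMIT:P3(v=0,ok=F)] out:P2(v=0); in:-
Tick 8: [PARSE:-, VALIDATE:-, TRANSFORM:P5(v=0,ok=F), EMIT:P4(v=26,ok=T)] out:P3(v=0); in:-
Tick 9: [PARSE:-, VALIDATE:-, TRANSFORM:-, EMIT:P5(v=0,ok=F)] out:P4(v=26); in:-
Tick 10: [PARSE:-, VALIDATE:-, TRANSFORM:-, EMIT:-] out:P5(v=0); in:-
P4: arrives tick 5, valid=True (id=4, id%4=0), emit tick 9, final value 26

Answer: 9 26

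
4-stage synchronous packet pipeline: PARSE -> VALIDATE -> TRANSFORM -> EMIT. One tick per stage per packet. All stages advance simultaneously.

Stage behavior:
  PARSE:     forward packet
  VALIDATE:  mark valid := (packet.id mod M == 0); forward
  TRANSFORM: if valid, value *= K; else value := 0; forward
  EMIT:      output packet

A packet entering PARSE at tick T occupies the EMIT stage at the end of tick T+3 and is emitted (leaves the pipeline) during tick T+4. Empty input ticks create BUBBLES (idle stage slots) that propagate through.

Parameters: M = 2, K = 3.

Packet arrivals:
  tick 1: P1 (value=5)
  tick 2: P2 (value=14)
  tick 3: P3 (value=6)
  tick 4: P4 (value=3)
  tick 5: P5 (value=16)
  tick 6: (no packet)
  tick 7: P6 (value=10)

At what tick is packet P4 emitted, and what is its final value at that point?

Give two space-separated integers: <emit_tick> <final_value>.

Tick 1: [PARSE:P1(v=5,ok=F), VALIDATE:-, TRANSFORM:-, EMIT:-] out:-; in:P1
Tick 2: [PARSE:P2(v=14,ok=F), VALIDATE:P1(v=5,ok=F), TRANSFORM:-, EMIT:-] out:-; in:P2
Tick 3: [PARSE:P3(v=6,ok=F), VALIDATE:P2(v=14,ok=T), TRANSFORM:P1(v=0,ok=F), EMIT:-] out:-; in:P3
Tick 4: [PARSE:P4(v=3,ok=F), VALIDATE:P3(v=6,ok=F), TRANSFORM:P2(v=42,ok=T), EMIT:P1(v=0,ok=F)] out:-; in:P4
Tick 5: [PARSE:P5(v=16,ok=F), VALIDATE:P4(v=3,ok=T), TRANSFORM:P3(v=0,ok=F), EMIT:P2(v=42,ok=T)] out:P1(v=0); in:P5
Tick 6: [PARSE:-, VALIDATE:P5(v=16,ok=F), TRANSFORM:P4(v=9,ok=T), EMIT:P3(v=0,ok=F)] out:P2(v=42); in:-
Tick 7: [PARSE:P6(v=10,ok=F), VALIDATE:-, TRANSFORM:P5(v=0,ok=F), EMIT:P4(v=9,ok=T)] out:P3(v=0); in:P6
Tick 8: [PARSE:-, VALIDATE:P6(v=10,ok=T), TRANSFORM:-, EMIT:P5(v=0,ok=F)] out:P4(v=9); in:-
Tick 9: [PARSE:-, VALIDATE:-, TRANSFORM:P6(v=30,ok=T), EMIT:-] out:P5(v=0); in:-
Tick 10: [PARSE:-, VALIDATE:-, TRANSFORM:-, EMIT:P6(v=30,ok=T)] out:-; in:-
Tick 11: [PARSE:-, VALIDATE:-, TRANSFORM:-, EMIT:-] out:P6(v=30); in:-
P4: arrives tick 4, valid=True (id=4, id%2=0), emit tick 8, final value 9

Answer: 8 9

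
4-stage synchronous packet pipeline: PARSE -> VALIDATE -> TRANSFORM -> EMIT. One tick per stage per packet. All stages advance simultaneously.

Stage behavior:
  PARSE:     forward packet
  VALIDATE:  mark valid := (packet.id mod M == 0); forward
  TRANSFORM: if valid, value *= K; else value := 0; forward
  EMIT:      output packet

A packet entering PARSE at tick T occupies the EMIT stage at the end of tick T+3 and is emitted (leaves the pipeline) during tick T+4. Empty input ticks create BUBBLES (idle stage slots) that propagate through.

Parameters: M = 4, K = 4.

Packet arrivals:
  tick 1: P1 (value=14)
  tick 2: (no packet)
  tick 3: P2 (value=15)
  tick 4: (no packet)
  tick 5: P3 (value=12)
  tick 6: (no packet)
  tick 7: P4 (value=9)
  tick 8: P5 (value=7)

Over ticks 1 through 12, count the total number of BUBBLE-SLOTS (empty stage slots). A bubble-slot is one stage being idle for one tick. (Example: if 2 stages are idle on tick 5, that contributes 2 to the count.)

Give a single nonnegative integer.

Tick 1: [PARSE:P1(v=14,ok=F), VALIDATE:-, TRANSFORM:-, EMIT:-] out:-; bubbles=3
Tick 2: [PARSE:-, VALIDATE:P1(v=14,ok=F), TRANSFORM:-, EMIT:-] out:-; bubbles=3
Tick 3: [PARSE:P2(v=15,ok=F), VALIDATE:-, TRANSFORM:P1(v=0,ok=F), EMIT:-] out:-; bubbles=2
Tick 4: [PARSE:-, VALIDATE:P2(v=15,ok=F), TRANSFORM:-, EMIT:P1(v=0,ok=F)] out:-; bubbles=2
Tick 5: [PARSE:P3(v=12,ok=F), VALIDATE:-, TRANSFORM:P2(v=0,ok=F), EMIT:-] out:P1(v=0); bubbles=2
Tick 6: [PARSE:-, VALIDATE:P3(v=12,ok=F), TRANSFORM:-, EMIT:P2(v=0,ok=F)] out:-; bubbles=2
Tick 7: [PARSE:P4(v=9,ok=F), VALIDATE:-, TRANSFORM:P3(v=0,ok=F), EMIT:-] out:P2(v=0); bubbles=2
Tick 8: [PARSE:P5(v=7,ok=F), VALIDATE:P4(v=9,ok=T), TRANSFORM:-, EMIT:P3(v=0,ok=F)] out:-; bubbles=1
Tick 9: [PARSE:-, VALIDATE:P5(v=7,ok=F), TRANSFORM:P4(v=36,ok=T), EMIT:-] out:P3(v=0); bubbles=2
Tick 10: [PARSE:-, VALIDATE:-, TRANSFORM:P5(v=0,ok=F), EMIT:P4(v=36,ok=T)] out:-; bubbles=2
Tick 11: [PARSE:-, VALIDATE:-, TRANSFORM:-, EMIT:P5(v=0,ok=F)] out:P4(v=36); bubbles=3
Tick 12: [PARSE:-, VALIDATE:-, TRANSFORM:-, EMIT:-] out:P5(v=0); bubbles=4
Total bubble-slots: 28

Answer: 28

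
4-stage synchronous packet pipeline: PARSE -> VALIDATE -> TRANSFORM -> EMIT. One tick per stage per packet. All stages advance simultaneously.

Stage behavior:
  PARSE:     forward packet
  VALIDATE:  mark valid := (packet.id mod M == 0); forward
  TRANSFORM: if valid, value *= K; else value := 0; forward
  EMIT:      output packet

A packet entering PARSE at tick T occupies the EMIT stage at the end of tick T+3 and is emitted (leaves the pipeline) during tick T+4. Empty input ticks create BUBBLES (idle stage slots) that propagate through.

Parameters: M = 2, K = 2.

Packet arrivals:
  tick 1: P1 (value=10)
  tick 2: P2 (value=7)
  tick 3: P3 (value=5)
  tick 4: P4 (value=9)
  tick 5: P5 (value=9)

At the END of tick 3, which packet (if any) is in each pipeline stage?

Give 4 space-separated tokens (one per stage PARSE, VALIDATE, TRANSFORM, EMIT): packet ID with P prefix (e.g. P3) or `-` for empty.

Tick 1: [PARSE:P1(v=10,ok=F), VALIDATE:-, TRANSFORM:-, EMIT:-] out:-; in:P1
Tick 2: [PARSE:P2(v=7,ok=F), VALIDATE:P1(v=10,ok=F), TRANSFORM:-, EMIT:-] out:-; in:P2
Tick 3: [PARSE:P3(v=5,ok=F), VALIDATE:P2(v=7,ok=T), TRANSFORM:P1(v=0,ok=F), EMIT:-] out:-; in:P3
At end of tick 3: ['P3', 'P2', 'P1', '-']

Answer: P3 P2 P1 -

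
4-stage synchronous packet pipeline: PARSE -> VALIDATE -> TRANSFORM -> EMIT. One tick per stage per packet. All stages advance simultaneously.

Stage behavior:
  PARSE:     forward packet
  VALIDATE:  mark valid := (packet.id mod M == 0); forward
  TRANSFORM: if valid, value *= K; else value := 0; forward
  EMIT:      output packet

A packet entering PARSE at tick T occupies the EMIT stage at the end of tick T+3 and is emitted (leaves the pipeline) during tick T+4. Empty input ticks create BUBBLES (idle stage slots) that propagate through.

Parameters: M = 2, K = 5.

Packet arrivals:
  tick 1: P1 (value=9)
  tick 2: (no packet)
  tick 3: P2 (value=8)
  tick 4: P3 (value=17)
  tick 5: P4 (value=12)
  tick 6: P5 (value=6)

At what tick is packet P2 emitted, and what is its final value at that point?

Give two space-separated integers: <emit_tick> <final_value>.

Answer: 7 40

Derivation:
Tick 1: [PARSE:P1(v=9,ok=F), VALIDATE:-, TRANSFORM:-, EMIT:-] out:-; in:P1
Tick 2: [PARSE:-, VALIDATE:P1(v=9,ok=F), TRANSFORM:-, EMIT:-] out:-; in:-
Tick 3: [PARSE:P2(v=8,ok=F), VALIDATE:-, TRANSFORM:P1(v=0,ok=F), EMIT:-] out:-; in:P2
Tick 4: [PARSE:P3(v=17,ok=F), VALIDATE:P2(v=8,ok=T), TRANSFORM:-, EMIT:P1(v=0,ok=F)] out:-; in:P3
Tick 5: [PARSE:P4(v=12,ok=F), VALIDATE:P3(v=17,ok=F), TRANSFORM:P2(v=40,ok=T), EMIT:-] out:P1(v=0); in:P4
Tick 6: [PARSE:P5(v=6,ok=F), VALIDATE:P4(v=12,ok=T), TRANSFORM:P3(v=0,ok=F), EMIT:P2(v=40,ok=T)] out:-; in:P5
Tick 7: [PARSE:-, VALIDATE:P5(v=6,ok=F), TRANSFORM:P4(v=60,ok=T), EMIT:P3(v=0,ok=F)] out:P2(v=40); in:-
Tick 8: [PARSE:-, VALIDATE:-, TRANSFORM:P5(v=0,ok=F), EMIT:P4(v=60,ok=T)] out:P3(v=0); in:-
Tick 9: [PARSE:-, VALIDATE:-, TRANSFORM:-, EMIT:P5(v=0,ok=F)] out:P4(v=60); in:-
Tick 10: [PARSE:-, VALIDATE:-, TRANSFORM:-, EMIT:-] out:P5(v=0); in:-
P2: arrives tick 3, valid=True (id=2, id%2=0), emit tick 7, final value 40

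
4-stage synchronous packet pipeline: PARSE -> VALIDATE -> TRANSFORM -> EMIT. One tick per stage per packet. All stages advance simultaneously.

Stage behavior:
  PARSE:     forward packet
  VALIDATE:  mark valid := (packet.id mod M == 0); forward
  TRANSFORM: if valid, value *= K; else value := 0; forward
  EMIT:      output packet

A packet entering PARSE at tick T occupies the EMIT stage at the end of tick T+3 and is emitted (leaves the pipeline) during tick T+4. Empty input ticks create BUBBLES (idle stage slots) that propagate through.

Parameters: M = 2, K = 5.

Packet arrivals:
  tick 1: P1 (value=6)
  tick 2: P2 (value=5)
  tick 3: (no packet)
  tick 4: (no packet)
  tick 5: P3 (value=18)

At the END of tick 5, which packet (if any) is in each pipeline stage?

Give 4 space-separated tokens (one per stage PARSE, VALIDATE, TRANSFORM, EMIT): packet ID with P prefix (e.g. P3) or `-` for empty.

Answer: P3 - - P2

Derivation:
Tick 1: [PARSE:P1(v=6,ok=F), VALIDATE:-, TRANSFORM:-, EMIT:-] out:-; in:P1
Tick 2: [PARSE:P2(v=5,ok=F), VALIDATE:P1(v=6,ok=F), TRANSFORM:-, EMIT:-] out:-; in:P2
Tick 3: [PARSE:-, VALIDATE:P2(v=5,ok=T), TRANSFORM:P1(v=0,ok=F), EMIT:-] out:-; in:-
Tick 4: [PARSE:-, VALIDATE:-, TRANSFORM:P2(v=25,ok=T), EMIT:P1(v=0,ok=F)] out:-; in:-
Tick 5: [PARSE:P3(v=18,ok=F), VALIDATE:-, TRANSFORM:-, EMIT:P2(v=25,ok=T)] out:P1(v=0); in:P3
At end of tick 5: ['P3', '-', '-', 'P2']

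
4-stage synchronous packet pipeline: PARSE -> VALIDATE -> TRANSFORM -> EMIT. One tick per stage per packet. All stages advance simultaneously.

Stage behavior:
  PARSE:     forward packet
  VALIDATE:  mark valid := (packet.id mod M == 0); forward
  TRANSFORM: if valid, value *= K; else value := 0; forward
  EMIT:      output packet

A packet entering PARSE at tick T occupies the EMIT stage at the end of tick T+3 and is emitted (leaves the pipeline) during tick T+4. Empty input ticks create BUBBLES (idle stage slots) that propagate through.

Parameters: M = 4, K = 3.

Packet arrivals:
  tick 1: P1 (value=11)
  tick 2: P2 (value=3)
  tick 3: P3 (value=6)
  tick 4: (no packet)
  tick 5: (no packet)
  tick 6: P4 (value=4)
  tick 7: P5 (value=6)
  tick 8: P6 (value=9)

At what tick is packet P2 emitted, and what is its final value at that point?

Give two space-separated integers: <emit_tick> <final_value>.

Tick 1: [PARSE:P1(v=11,ok=F), VALIDATE:-, TRANSFORM:-, EMIT:-] out:-; in:P1
Tick 2: [PARSE:P2(v=3,ok=F), VALIDATE:P1(v=11,ok=F), TRANSFORM:-, EMIT:-] out:-; in:P2
Tick 3: [PARSE:P3(v=6,ok=F), VALIDATE:P2(v=3,ok=F), TRANSFORM:P1(v=0,ok=F), EMIT:-] out:-; in:P3
Tick 4: [PARSE:-, VALIDATE:P3(v=6,ok=F), TRANSFORM:P2(v=0,ok=F), EMIT:P1(v=0,ok=F)] out:-; in:-
Tick 5: [PARSE:-, VALIDATE:-, TRANSFORM:P3(v=0,ok=F), EMIT:P2(v=0,ok=F)] out:P1(v=0); in:-
Tick 6: [PARSE:P4(v=4,ok=F), VALIDATE:-, TRANSFORM:-, EMIT:P3(v=0,ok=F)] out:P2(v=0); in:P4
Tick 7: [PARSE:P5(v=6,ok=F), VALIDATE:P4(v=4,ok=T), TRANSFORM:-, EMIT:-] out:P3(v=0); in:P5
Tick 8: [PARSE:P6(v=9,ok=F), VALIDATE:P5(v=6,ok=F), TRANSFORM:P4(v=12,ok=T), EMIT:-] out:-; in:P6
Tick 9: [PARSE:-, VALIDATE:P6(v=9,ok=F), TRANSFORM:P5(v=0,ok=F), EMIT:P4(v=12,ok=T)] out:-; in:-
Tick 10: [PARSE:-, VALIDATE:-, TRANSFORM:P6(v=0,ok=F), EMIT:P5(v=0,ok=F)] out:P4(v=12); in:-
Tick 11: [PARSE:-, VALIDATE:-, TRANSFORM:-, EMIT:P6(v=0,ok=F)] out:P5(v=0); in:-
Tick 12: [PARSE:-, VALIDATE:-, TRANSFORM:-, EMIT:-] out:P6(v=0); in:-
P2: arrives tick 2, valid=False (id=2, id%4=2), emit tick 6, final value 0

Answer: 6 0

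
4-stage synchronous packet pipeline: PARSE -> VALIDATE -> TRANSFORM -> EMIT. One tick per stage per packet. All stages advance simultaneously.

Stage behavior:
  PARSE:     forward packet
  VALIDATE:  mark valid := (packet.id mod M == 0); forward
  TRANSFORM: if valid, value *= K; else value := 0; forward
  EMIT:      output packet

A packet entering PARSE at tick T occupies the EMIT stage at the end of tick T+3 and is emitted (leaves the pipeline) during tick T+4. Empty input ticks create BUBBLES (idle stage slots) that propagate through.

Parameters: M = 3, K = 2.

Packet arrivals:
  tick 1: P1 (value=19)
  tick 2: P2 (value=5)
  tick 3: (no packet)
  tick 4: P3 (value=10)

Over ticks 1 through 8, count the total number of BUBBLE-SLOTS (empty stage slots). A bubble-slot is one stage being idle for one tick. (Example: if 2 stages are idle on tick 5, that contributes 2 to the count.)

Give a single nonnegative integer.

Tick 1: [PARSE:P1(v=19,ok=F), VALIDATE:-, TRANSFORM:-, EMIT:-] out:-; bubbles=3
Tick 2: [PARSE:P2(v=5,ok=F), VALIDATE:P1(v=19,ok=F), TRANSFORM:-, EMIT:-] out:-; bubbles=2
Tick 3: [PARSE:-, VALIDATE:P2(v=5,ok=F), TRANSFORM:P1(v=0,ok=F), EMIT:-] out:-; bubbles=2
Tick 4: [PARSE:P3(v=10,ok=F), VALIDATE:-, TRANSFORM:P2(v=0,ok=F), EMIT:P1(v=0,ok=F)] out:-; bubbles=1
Tick 5: [PARSE:-, VALIDATE:P3(v=10,ok=T), TRANSFORM:-, EMIT:P2(v=0,ok=F)] out:P1(v=0); bubbles=2
Tick 6: [PARSE:-, VALIDATE:-, TRANSFORM:P3(v=20,ok=T), EMIT:-] out:P2(v=0); bubbles=3
Tick 7: [PARSE:-, VALIDATE:-, TRANSFORM:-, EMIT:P3(v=20,ok=T)] out:-; bubbles=3
Tick 8: [PARSE:-, VALIDATE:-, TRANSFORM:-, EMIT:-] out:P3(v=20); bubbles=4
Total bubble-slots: 20

Answer: 20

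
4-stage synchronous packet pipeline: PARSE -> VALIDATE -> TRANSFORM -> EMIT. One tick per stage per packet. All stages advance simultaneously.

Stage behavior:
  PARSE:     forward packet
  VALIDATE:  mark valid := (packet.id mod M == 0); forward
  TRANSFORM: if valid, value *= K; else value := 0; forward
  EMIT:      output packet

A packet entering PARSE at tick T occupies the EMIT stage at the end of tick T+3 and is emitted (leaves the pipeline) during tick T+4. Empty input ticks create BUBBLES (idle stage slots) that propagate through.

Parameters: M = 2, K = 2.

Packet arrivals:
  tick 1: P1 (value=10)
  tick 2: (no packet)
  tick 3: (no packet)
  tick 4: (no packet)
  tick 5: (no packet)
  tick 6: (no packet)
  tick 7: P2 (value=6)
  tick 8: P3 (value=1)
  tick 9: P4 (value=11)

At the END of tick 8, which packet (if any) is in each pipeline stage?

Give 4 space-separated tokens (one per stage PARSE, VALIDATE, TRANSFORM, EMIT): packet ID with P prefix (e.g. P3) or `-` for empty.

Answer: P3 P2 - -

Derivation:
Tick 1: [PARSE:P1(v=10,ok=F), VALIDATE:-, TRANSFORM:-, EMIT:-] out:-; in:P1
Tick 2: [PARSE:-, VALIDATE:P1(v=10,ok=F), TRANSFORM:-, EMIT:-] out:-; in:-
Tick 3: [PARSE:-, VALIDATE:-, TRANSFORM:P1(v=0,ok=F), EMIT:-] out:-; in:-
Tick 4: [PARSE:-, VALIDATE:-, TRANSFORM:-, EMIT:P1(v=0,ok=F)] out:-; in:-
Tick 5: [PARSE:-, VALIDATE:-, TRANSFORM:-, EMIT:-] out:P1(v=0); in:-
Tick 6: [PARSE:-, VALIDATE:-, TRANSFORM:-, EMIT:-] out:-; in:-
Tick 7: [PARSE:P2(v=6,ok=F), VALIDATE:-, TRANSFORM:-, EMIT:-] out:-; in:P2
Tick 8: [PARSE:P3(v=1,ok=F), VALIDATE:P2(v=6,ok=T), TRANSFORM:-, EMIT:-] out:-; in:P3
At end of tick 8: ['P3', 'P2', '-', '-']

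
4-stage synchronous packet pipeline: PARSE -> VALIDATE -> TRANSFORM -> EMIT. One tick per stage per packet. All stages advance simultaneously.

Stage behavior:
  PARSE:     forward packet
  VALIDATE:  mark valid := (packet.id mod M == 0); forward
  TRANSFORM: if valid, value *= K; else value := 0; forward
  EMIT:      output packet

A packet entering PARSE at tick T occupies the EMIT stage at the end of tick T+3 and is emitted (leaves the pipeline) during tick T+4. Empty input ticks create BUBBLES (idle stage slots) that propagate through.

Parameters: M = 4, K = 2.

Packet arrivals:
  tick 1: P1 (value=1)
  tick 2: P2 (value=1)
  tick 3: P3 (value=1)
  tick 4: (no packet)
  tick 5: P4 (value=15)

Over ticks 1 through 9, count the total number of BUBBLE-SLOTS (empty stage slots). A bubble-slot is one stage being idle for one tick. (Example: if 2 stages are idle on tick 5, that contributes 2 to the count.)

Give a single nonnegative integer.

Tick 1: [PARSE:P1(v=1,ok=F), VALIDATE:-, TRANSFORM:-, EMIT:-] out:-; bubbles=3
Tick 2: [PARSE:P2(v=1,ok=F), VALIDATE:P1(v=1,ok=F), TRANSFORM:-, EMIT:-] out:-; bubbles=2
Tick 3: [PARSE:P3(v=1,ok=F), VALIDATE:P2(v=1,ok=F), TRANSFORM:P1(v=0,ok=F), EMIT:-] out:-; bubbles=1
Tick 4: [PARSE:-, VALIDATE:P3(v=1,ok=F), TRANSFORM:P2(v=0,ok=F), EMIT:P1(v=0,ok=F)] out:-; bubbles=1
Tick 5: [PARSE:P4(v=15,ok=F), VALIDATE:-, TRANSFORM:P3(v=0,ok=F), EMIT:P2(v=0,ok=F)] out:P1(v=0); bubbles=1
Tick 6: [PARSE:-, VALIDATE:P4(v=15,ok=T), TRANSFORM:-, EMIT:P3(v=0,ok=F)] out:P2(v=0); bubbles=2
Tick 7: [PARSE:-, VALIDATE:-, TRANSFORM:P4(v=30,ok=T), EMIT:-] out:P3(v=0); bubbles=3
Tick 8: [PARSE:-, VALIDATE:-, TRANSFORM:-, EMIT:P4(v=30,ok=T)] out:-; bubbles=3
Tick 9: [PARSE:-, VALIDATE:-, TRANSFORM:-, EMIT:-] out:P4(v=30); bubbles=4
Total bubble-slots: 20

Answer: 20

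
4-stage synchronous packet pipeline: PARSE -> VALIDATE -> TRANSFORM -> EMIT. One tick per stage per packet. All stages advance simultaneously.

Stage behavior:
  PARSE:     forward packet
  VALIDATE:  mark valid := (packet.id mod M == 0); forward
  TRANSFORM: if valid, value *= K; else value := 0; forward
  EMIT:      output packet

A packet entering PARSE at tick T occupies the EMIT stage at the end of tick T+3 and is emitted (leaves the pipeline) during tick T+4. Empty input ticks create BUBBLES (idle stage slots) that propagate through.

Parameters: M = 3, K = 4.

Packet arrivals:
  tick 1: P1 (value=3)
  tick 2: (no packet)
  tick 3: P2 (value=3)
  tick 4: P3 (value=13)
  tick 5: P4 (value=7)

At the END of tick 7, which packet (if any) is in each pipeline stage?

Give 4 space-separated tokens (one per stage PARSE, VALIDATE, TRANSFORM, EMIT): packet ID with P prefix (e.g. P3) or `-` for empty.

Answer: - - P4 P3

Derivation:
Tick 1: [PARSE:P1(v=3,ok=F), VALIDATE:-, TRANSFORM:-, EMIT:-] out:-; in:P1
Tick 2: [PARSE:-, VALIDATE:P1(v=3,ok=F), TRANSFORM:-, EMIT:-] out:-; in:-
Tick 3: [PARSE:P2(v=3,ok=F), VALIDATE:-, TRANSFORM:P1(v=0,ok=F), EMIT:-] out:-; in:P2
Tick 4: [PARSE:P3(v=13,ok=F), VALIDATE:P2(v=3,ok=F), TRANSFORM:-, EMIT:P1(v=0,ok=F)] out:-; in:P3
Tick 5: [PARSE:P4(v=7,ok=F), VALIDATE:P3(v=13,ok=T), TRANSFORM:P2(v=0,ok=F), EMIT:-] out:P1(v=0); in:P4
Tick 6: [PARSE:-, VALIDATE:P4(v=7,ok=F), TRANSFORM:P3(v=52,ok=T), EMIT:P2(v=0,ok=F)] out:-; in:-
Tick 7: [PARSE:-, VALIDATE:-, TRANSFORM:P4(v=0,ok=F), EMIT:P3(v=52,ok=T)] out:P2(v=0); in:-
At end of tick 7: ['-', '-', 'P4', 'P3']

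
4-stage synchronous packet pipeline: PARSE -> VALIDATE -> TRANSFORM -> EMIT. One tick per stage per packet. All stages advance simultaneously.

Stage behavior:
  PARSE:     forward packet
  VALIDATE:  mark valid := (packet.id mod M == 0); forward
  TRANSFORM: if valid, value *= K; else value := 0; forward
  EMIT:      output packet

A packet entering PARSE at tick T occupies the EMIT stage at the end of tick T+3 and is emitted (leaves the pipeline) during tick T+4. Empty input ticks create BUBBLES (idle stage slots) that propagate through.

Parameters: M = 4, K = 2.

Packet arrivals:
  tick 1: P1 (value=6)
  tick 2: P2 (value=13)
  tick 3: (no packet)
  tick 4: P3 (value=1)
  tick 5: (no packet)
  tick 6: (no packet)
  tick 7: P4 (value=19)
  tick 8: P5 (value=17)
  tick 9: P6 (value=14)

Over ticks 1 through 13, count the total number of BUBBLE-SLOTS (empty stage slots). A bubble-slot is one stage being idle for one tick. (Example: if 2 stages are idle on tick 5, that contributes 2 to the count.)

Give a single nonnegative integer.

Tick 1: [PARSE:P1(v=6,ok=F), VALIDATE:-, TRANSFORM:-, EMIT:-] out:-; bubbles=3
Tick 2: [PARSE:P2(v=13,ok=F), VALIDATE:P1(v=6,ok=F), TRANSFORM:-, EMIT:-] out:-; bubbles=2
Tick 3: [PARSE:-, VALIDATE:P2(v=13,ok=F), TRANSFORM:P1(v=0,ok=F), EMIT:-] out:-; bubbles=2
Tick 4: [PARSE:P3(v=1,ok=F), VALIDATE:-, TRANSFORM:P2(v=0,ok=F), EMIT:P1(v=0,ok=F)] out:-; bubbles=1
Tick 5: [PARSE:-, VALIDATE:P3(v=1,ok=F), TRANSFORM:-, EMIT:P2(v=0,ok=F)] out:P1(v=0); bubbles=2
Tick 6: [PARSE:-, VALIDATE:-, TRANSFORM:P3(v=0,ok=F), EMIT:-] out:P2(v=0); bubbles=3
Tick 7: [PARSE:P4(v=19,ok=F), VALIDATE:-, TRANSFORM:-, EMIT:P3(v=0,ok=F)] out:-; bubbles=2
Tick 8: [PARSE:P5(v=17,ok=F), VALIDATE:P4(v=19,ok=T), TRANSFORM:-, EMIT:-] out:P3(v=0); bubbles=2
Tick 9: [PARSE:P6(v=14,ok=F), VALIDATE:P5(v=17,ok=F), TRANSFORM:P4(v=38,ok=T), EMIT:-] out:-; bubbles=1
Tick 10: [PARSE:-, VALIDATE:P6(v=14,ok=F), TRANSFORM:P5(v=0,ok=F), EMIT:P4(v=38,ok=T)] out:-; bubbles=1
Tick 11: [PARSE:-, VALIDATE:-, TRANSFORM:P6(v=0,ok=F), EMIT:P5(v=0,ok=F)] out:P4(v=38); bubbles=2
Tick 12: [PARSE:-, VALIDATE:-, TRANSFORM:-, EMIT:P6(v=0,ok=F)] out:P5(v=0); bubbles=3
Tick 13: [PARSE:-, VALIDATE:-, TRANSFORM:-, EMIT:-] out:P6(v=0); bubbles=4
Total bubble-slots: 28

Answer: 28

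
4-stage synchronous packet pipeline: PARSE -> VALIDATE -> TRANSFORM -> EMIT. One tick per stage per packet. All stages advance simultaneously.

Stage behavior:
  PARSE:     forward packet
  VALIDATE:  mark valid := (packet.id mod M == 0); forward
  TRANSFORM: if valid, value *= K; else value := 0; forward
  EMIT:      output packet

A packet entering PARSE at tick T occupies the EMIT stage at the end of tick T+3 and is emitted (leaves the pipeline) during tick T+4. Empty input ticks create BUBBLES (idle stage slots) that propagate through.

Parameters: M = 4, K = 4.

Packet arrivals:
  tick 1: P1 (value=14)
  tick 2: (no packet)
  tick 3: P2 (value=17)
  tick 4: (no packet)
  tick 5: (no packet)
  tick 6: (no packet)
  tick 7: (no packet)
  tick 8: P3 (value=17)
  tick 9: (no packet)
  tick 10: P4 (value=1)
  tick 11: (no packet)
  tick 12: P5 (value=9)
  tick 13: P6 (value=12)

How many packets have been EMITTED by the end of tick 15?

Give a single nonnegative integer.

Answer: 4

Derivation:
Tick 1: [PARSE:P1(v=14,ok=F), VALIDATE:-, TRANSFORM:-, EMIT:-] out:-; in:P1
Tick 2: [PARSE:-, VALIDATE:P1(v=14,ok=F), TRANSFORM:-, EMIT:-] out:-; in:-
Tick 3: [PARSE:P2(v=17,ok=F), VALIDATE:-, TRANSFORM:P1(v=0,ok=F), EMIT:-] out:-; in:P2
Tick 4: [PARSE:-, VALIDATE:P2(v=17,ok=F), TRANSFORM:-, EMIT:P1(v=0,ok=F)] out:-; in:-
Tick 5: [PARSE:-, VALIDATE:-, TRANSFORM:P2(v=0,ok=F), EMIT:-] out:P1(v=0); in:-
Tick 6: [PARSE:-, VALIDATE:-, TRANSFORM:-, EMIT:P2(v=0,ok=F)] out:-; in:-
Tick 7: [PARSE:-, VALIDATE:-, TRANSFORM:-, EMIT:-] out:P2(v=0); in:-
Tick 8: [PARSE:P3(v=17,ok=F), VALIDATE:-, TRANSFORM:-, EMIT:-] out:-; in:P3
Tick 9: [PARSE:-, VALIDATE:P3(v=17,ok=F), TRANSFORM:-, EMIT:-] out:-; in:-
Tick 10: [PARSE:P4(v=1,ok=F), VALIDATE:-, TRANSFORM:P3(v=0,ok=F), EMIT:-] out:-; in:P4
Tick 11: [PARSE:-, VALIDATE:P4(v=1,ok=T), TRANSFORM:-, EMIT:P3(v=0,ok=F)] out:-; in:-
Tick 12: [PARSE:P5(v=9,ok=F), VALIDATE:-, TRANSFORM:P4(v=4,ok=T), EMIT:-] out:P3(v=0); in:P5
Tick 13: [PARSE:P6(v=12,ok=F), VALIDATE:P5(v=9,ok=F), TRANSFORM:-, EMIT:P4(v=4,ok=T)] out:-; in:P6
Tick 14: [PARSE:-, VALIDATE:P6(v=12,ok=F), TRANSFORM:P5(v=0,ok=F), EMIT:-] out:P4(v=4); in:-
Tick 15: [PARSE:-, VALIDATE:-, TRANSFORM:P6(v=0,ok=F), EMIT:P5(v=0,ok=F)] out:-; in:-
Emitted by tick 15: ['P1', 'P2', 'P3', 'P4']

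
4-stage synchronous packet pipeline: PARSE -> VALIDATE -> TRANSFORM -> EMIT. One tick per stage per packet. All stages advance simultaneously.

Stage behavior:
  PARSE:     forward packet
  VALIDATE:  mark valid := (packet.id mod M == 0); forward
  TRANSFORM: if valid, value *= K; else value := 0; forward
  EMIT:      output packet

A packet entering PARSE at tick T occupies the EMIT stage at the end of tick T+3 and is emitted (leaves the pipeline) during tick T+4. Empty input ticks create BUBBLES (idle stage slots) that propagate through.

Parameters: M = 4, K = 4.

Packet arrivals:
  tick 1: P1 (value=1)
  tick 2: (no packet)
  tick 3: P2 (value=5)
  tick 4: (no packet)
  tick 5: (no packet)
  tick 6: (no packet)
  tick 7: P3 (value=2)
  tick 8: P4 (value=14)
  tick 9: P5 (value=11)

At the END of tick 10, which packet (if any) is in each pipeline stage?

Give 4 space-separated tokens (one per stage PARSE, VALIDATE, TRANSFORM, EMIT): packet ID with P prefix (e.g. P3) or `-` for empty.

Answer: - P5 P4 P3

Derivation:
Tick 1: [PARSE:P1(v=1,ok=F), VALIDATE:-, TRANSFORM:-, EMIT:-] out:-; in:P1
Tick 2: [PARSE:-, VALIDATE:P1(v=1,ok=F), TRANSFORM:-, EMIT:-] out:-; in:-
Tick 3: [PARSE:P2(v=5,ok=F), VALIDATE:-, TRANSFORM:P1(v=0,ok=F), EMIT:-] out:-; in:P2
Tick 4: [PARSE:-, VALIDATE:P2(v=5,ok=F), TRANSFORM:-, EMIT:P1(v=0,ok=F)] out:-; in:-
Tick 5: [PARSE:-, VALIDATE:-, TRANSFORM:P2(v=0,ok=F), EMIT:-] out:P1(v=0); in:-
Tick 6: [PARSE:-, VALIDATE:-, TRANSFORM:-, EMIT:P2(v=0,ok=F)] out:-; in:-
Tick 7: [PARSE:P3(v=2,ok=F), VALIDATE:-, TRANSFORM:-, EMIT:-] out:P2(v=0); in:P3
Tick 8: [PARSE:P4(v=14,ok=F), VALIDATE:P3(v=2,ok=F), TRANSFORM:-, EMIT:-] out:-; in:P4
Tick 9: [PARSE:P5(v=11,ok=F), VALIDATE:P4(v=14,ok=T), TRANSFORM:P3(v=0,ok=F), EMIT:-] out:-; in:P5
Tick 10: [PARSE:-, VALIDATE:P5(v=11,ok=F), TRANSFORM:P4(v=56,ok=T), EMIT:P3(v=0,ok=F)] out:-; in:-
At end of tick 10: ['-', 'P5', 'P4', 'P3']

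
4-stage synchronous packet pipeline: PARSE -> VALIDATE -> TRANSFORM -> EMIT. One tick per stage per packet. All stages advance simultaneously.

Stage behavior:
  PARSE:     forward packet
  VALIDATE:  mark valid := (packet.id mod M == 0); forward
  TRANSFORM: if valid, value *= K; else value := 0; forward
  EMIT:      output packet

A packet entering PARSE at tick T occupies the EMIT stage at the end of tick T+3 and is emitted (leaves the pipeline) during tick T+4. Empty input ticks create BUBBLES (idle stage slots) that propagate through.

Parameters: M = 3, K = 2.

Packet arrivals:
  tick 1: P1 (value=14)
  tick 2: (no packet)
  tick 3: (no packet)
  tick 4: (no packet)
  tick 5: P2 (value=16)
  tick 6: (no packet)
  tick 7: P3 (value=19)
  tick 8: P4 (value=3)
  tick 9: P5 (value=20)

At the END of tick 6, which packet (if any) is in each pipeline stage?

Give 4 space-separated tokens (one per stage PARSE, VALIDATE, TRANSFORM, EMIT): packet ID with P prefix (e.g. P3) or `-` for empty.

Answer: - P2 - -

Derivation:
Tick 1: [PARSE:P1(v=14,ok=F), VALIDATE:-, TRANSFORM:-, EMIT:-] out:-; in:P1
Tick 2: [PARSE:-, VALIDATE:P1(v=14,ok=F), TRANSFORM:-, EMIT:-] out:-; in:-
Tick 3: [PARSE:-, VALIDATE:-, TRANSFORM:P1(v=0,ok=F), EMIT:-] out:-; in:-
Tick 4: [PARSE:-, VALIDATE:-, TRANSFORM:-, EMIT:P1(v=0,ok=F)] out:-; in:-
Tick 5: [PARSE:P2(v=16,ok=F), VALIDATE:-, TRANSFORM:-, EMIT:-] out:P1(v=0); in:P2
Tick 6: [PARSE:-, VALIDATE:P2(v=16,ok=F), TRANSFORM:-, EMIT:-] out:-; in:-
At end of tick 6: ['-', 'P2', '-', '-']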